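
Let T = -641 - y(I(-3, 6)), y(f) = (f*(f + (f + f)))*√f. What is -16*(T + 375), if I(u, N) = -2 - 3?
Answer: 4256 + 1200*I*√5 ≈ 4256.0 + 2683.3*I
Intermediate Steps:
I(u, N) = -5
y(f) = 3*f^(5/2) (y(f) = (f*(f + 2*f))*√f = (f*(3*f))*√f = (3*f²)*√f = 3*f^(5/2))
T = -641 - 75*I*√5 (T = -641 - 3*(-5)^(5/2) = -641 - 3*25*I*√5 = -641 - 75*I*√5 ≈ -641.0 - 167.71*I)
-16*(T + 375) = -16*((-641 - 75*I*√5) + 375) = -16*(-266 - 75*I*√5) = 4256 + 1200*I*√5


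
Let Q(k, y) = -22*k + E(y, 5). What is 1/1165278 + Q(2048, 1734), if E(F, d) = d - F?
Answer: -54517531229/1165278 ≈ -46785.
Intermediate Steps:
Q(k, y) = 5 - y - 22*k (Q(k, y) = -22*k + (5 - y) = 5 - y - 22*k)
1/1165278 + Q(2048, 1734) = 1/1165278 + (5 - 1*1734 - 22*2048) = 1/1165278 + (5 - 1734 - 45056) = 1/1165278 - 46785 = -54517531229/1165278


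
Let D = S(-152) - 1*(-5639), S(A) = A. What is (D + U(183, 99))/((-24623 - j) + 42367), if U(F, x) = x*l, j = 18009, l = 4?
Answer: -111/5 ≈ -22.200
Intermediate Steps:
U(F, x) = 4*x (U(F, x) = x*4 = 4*x)
D = 5487 (D = -152 - 1*(-5639) = -152 + 5639 = 5487)
(D + U(183, 99))/((-24623 - j) + 42367) = (5487 + 4*99)/((-24623 - 1*18009) + 42367) = (5487 + 396)/((-24623 - 18009) + 42367) = 5883/(-42632 + 42367) = 5883/(-265) = 5883*(-1/265) = -111/5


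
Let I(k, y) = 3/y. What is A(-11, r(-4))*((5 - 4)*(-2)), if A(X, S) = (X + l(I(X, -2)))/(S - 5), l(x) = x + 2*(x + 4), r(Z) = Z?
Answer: -5/3 ≈ -1.6667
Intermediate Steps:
l(x) = 8 + 3*x (l(x) = x + 2*(4 + x) = x + (8 + 2*x) = 8 + 3*x)
A(X, S) = (7/2 + X)/(-5 + S) (A(X, S) = (X + (8 + 3*(3/(-2))))/(S - 5) = (X + (8 + 3*(3*(-½))))/(-5 + S) = (X + (8 + 3*(-3/2)))/(-5 + S) = (X + (8 - 9/2))/(-5 + S) = (X + 7/2)/(-5 + S) = (7/2 + X)/(-5 + S))
A(-11, r(-4))*((5 - 4)*(-2)) = ((7/2 - 11)/(-5 - 4))*((5 - 4)*(-2)) = (-15/2/(-9))*(1*(-2)) = -⅑*(-15/2)*(-2) = (⅚)*(-2) = -5/3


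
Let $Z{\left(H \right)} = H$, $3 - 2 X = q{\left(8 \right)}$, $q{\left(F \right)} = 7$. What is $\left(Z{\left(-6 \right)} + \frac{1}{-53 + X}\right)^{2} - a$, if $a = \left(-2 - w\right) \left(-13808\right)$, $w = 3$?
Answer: $- \frac{208736439}{3025} \approx -69004.0$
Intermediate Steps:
$X = -2$ ($X = \frac{3}{2} - \frac{7}{2} = -2$)
$a = 69040$ ($a = \left(-2 - 3\right) \left(-13808\right) = \left(-5\right) \left(-13808\right) = 69040$)
$\left(Z{\left(-6 \right)} + \frac{1}{-53 + X}\right)^{2} - a = \left(-6 + \frac{1}{-53 - 2}\right)^{2} - 69040 = \left(-6 + \frac{1}{-55}\right)^{2} - 69040 = \left(-6 - \frac{1}{55}\right)^{2} - 69040 = \left(- \frac{331}{55}\right)^{2} - 69040 = \frac{109561}{3025} - 69040 = - \frac{208736439}{3025}$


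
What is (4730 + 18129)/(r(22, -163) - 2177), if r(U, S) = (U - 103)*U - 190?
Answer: -22859/4149 ≈ -5.5095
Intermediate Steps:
r(U, S) = -190 + U*(-103 + U) (r(U, S) = (-103 + U)*U - 190 = U*(-103 + U) - 190 = -190 + U*(-103 + U))
(4730 + 18129)/(r(22, -163) - 2177) = (4730 + 18129)/((-190 + 22² - 103*22) - 2177) = 22859/((-190 + 484 - 2266) - 2177) = 22859/(-1972 - 2177) = 22859/(-4149) = 22859*(-1/4149) = -22859/4149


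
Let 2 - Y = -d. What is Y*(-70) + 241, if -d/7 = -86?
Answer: -42039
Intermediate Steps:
d = 602 (d = -7*(-86) = 602)
Y = 604 (Y = 2 - (-1)*602 = 2 - 1*(-602) = 2 + 602 = 604)
Y*(-70) + 241 = 604*(-70) + 241 = -42280 + 241 = -42039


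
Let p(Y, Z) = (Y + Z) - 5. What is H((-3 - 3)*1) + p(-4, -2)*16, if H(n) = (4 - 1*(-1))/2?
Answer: -347/2 ≈ -173.50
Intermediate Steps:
H(n) = 5/2 (H(n) = (4 + 1)*(½) = 5*(½) = 5/2)
p(Y, Z) = -5 + Y + Z
H((-3 - 3)*1) + p(-4, -2)*16 = 5/2 + (-5 - 4 - 2)*16 = 5/2 - 11*16 = 5/2 - 176 = -347/2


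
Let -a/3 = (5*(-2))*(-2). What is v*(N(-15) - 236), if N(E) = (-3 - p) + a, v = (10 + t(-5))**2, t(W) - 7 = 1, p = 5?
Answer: -98496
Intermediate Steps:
t(W) = 8 (t(W) = 7 + 1 = 8)
v = 324 (v = (10 + 8)**2 = 18**2 = 324)
a = -60 (a = -3*5*(-2)*(-2) = -(-30)*(-2) = -3*20 = -60)
N(E) = -68 (N(E) = (-3 - 1*5) - 60 = (-3 - 5) - 60 = -8 - 60 = -68)
v*(N(-15) - 236) = 324*(-68 - 236) = 324*(-304) = -98496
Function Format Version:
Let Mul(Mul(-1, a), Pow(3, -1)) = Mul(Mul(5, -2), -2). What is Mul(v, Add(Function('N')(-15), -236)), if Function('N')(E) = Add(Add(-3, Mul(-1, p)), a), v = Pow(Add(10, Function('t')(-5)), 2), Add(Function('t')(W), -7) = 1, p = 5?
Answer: -98496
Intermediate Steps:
Function('t')(W) = 8 (Function('t')(W) = Add(7, 1) = 8)
v = 324 (v = Pow(Add(10, 8), 2) = Pow(18, 2) = 324)
a = -60 (a = Mul(-3, Mul(Mul(5, -2), -2)) = Mul(-3, Mul(-10, -2)) = Mul(-3, 20) = -60)
Function('N')(E) = -68 (Function('N')(E) = Add(Add(-3, Mul(-1, 5)), -60) = Add(Add(-3, -5), -60) = Add(-8, -60) = -68)
Mul(v, Add(Function('N')(-15), -236)) = Mul(324, Add(-68, -236)) = Mul(324, -304) = -98496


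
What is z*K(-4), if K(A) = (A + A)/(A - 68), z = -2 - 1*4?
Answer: -⅔ ≈ -0.66667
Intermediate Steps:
z = -6 (z = -2 - 4 = -6)
K(A) = 2*A/(-68 + A) (K(A) = (2*A)/(-68 + A) = 2*A/(-68 + A))
z*K(-4) = -12*(-4)/(-68 - 4) = -12*(-4)/(-72) = -12*(-4)*(-1)/72 = -6*⅑ = -⅔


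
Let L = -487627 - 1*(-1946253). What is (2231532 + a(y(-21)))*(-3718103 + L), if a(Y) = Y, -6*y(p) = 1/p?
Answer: -70589333453749/14 ≈ -5.0421e+12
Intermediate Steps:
y(p) = -1/(6*p)
L = 1458626 (L = -487627 + 1946253 = 1458626)
(2231532 + a(y(-21)))*(-3718103 + L) = (2231532 - ⅙/(-21))*(-3718103 + 1458626) = (2231532 - ⅙*(-1/21))*(-2259477) = (2231532 + 1/126)*(-2259477) = (281173033/126)*(-2259477) = -70589333453749/14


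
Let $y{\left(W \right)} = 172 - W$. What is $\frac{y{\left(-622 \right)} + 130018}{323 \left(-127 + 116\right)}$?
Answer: $- \frac{11892}{323} \approx -36.817$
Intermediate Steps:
$\frac{y{\left(-622 \right)} + 130018}{323 \left(-127 + 116\right)} = \frac{\left(172 - -622\right) + 130018}{323 \left(-127 + 116\right)} = \frac{\left(172 + 622\right) + 130018}{323 \left(-11\right)} = \frac{794 + 130018}{-3553} = 130812 \left(- \frac{1}{3553}\right) = - \frac{11892}{323}$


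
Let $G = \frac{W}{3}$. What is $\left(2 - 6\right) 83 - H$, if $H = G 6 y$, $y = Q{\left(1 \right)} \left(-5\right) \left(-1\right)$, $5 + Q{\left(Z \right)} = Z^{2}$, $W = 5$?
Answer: $-132$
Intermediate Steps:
$Q{\left(Z \right)} = -5 + Z^{2}$
$G = \frac{5}{3} \approx 1.6667$
$y = -20$ ($y = \left(-5 + 1^{2}\right) \left(-5\right) \left(-1\right) = \left(-5 + 1\right) \left(-5\right) \left(-1\right) = \left(-4\right) \left(-5\right) \left(-1\right) = 20 \left(-1\right) = -20$)
$H = -200$ ($H = \frac{5}{3} \cdot 6 \left(-20\right) = 10 \left(-20\right) = -200$)
$\left(2 - 6\right) 83 - H = \left(2 - 6\right) 83 - -200 = \left(2 - 6\right) 83 + 200 = \left(-4\right) 83 + 200 = -332 + 200 = -132$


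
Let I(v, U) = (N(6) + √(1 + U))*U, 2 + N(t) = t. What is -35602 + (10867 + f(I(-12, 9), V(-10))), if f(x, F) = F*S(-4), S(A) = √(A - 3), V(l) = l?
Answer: -24735 - 10*I*√7 ≈ -24735.0 - 26.458*I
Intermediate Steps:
N(t) = -2 + t
S(A) = √(-3 + A)
I(v, U) = U*(4 + √(1 + U)) (I(v, U) = ((-2 + 6) + √(1 + U))*U = (4 + √(1 + U))*U = U*(4 + √(1 + U)))
f(x, F) = I*F*√7 (f(x, F) = F*√(-3 - 4) = F*√(-7) = F*(I*√7) = I*F*√7)
-35602 + (10867 + f(I(-12, 9), V(-10))) = -35602 + (10867 + I*(-10)*√7) = -35602 + (10867 - 10*I*√7) = -24735 - 10*I*√7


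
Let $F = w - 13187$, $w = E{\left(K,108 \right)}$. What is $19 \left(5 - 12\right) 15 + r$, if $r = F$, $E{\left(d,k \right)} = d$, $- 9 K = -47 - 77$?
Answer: $- \frac{136514}{9} \approx -15168.0$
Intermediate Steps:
$K = \frac{124}{9}$ ($K = - \frac{-47 - 77}{9} = \left(- \frac{1}{9}\right) \left(-124\right) = \frac{124}{9} \approx 13.778$)
$w = \frac{124}{9} \approx 13.778$
$F = - \frac{118559}{9}$ ($F = \frac{124}{9} - 13187 = - \frac{118559}{9} \approx -13173.0$)
$r = - \frac{118559}{9} \approx -13173.0$
$19 \left(5 - 12\right) 15 + r = 19 \left(5 - 12\right) 15 - \frac{118559}{9} = 19 \left(\left(-7\right) 15\right) - \frac{118559}{9} = 19 \left(-105\right) - \frac{118559}{9} = -1995 - \frac{118559}{9} = - \frac{136514}{9}$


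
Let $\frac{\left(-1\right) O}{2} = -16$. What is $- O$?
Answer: $-32$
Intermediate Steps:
$O = 32$ ($O = \left(-2\right) \left(-16\right) = 32$)
$- O = \left(-1\right) 32 = -32$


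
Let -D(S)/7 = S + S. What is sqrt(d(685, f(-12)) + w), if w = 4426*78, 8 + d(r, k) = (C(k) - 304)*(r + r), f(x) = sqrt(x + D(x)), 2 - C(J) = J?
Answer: 2*sqrt(-17130 - 685*sqrt(39)) ≈ 292.63*I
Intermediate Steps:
C(J) = 2 - J
D(S) = -14*S (D(S) = -7*(S + S) = -14*S)
f(x) = sqrt(13)*sqrt(-x) (f(x) = sqrt(x - 14*x) = sqrt(-13*x) = sqrt(13)*sqrt(-x))
d(r, k) = -8 + 2*r*(-302 - k) (d(r, k) = -8 + ((2 - k) - 304)*(r + r) = -8 + (-302 - k)*(2*r) = -8 + 2*r*(-302 - k))
w = 345228
sqrt(d(685, f(-12)) + w) = sqrt((-8 - 604*685 - 2*sqrt(13)*sqrt(-1*(-12))*685) + 345228) = sqrt((-8 - 413740 - 2*sqrt(13)*sqrt(12)*685) + 345228) = sqrt((-8 - 413740 - 2*sqrt(13)*(2*sqrt(3))*685) + 345228) = sqrt((-8 - 413740 - 2*2*sqrt(39)*685) + 345228) = sqrt((-8 - 413740 - 2740*sqrt(39)) + 345228) = sqrt((-413748 - 2740*sqrt(39)) + 345228) = sqrt(-68520 - 2740*sqrt(39))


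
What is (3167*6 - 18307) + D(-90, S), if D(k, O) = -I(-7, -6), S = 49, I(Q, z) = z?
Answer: 701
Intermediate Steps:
D(k, O) = 6 (D(k, O) = -1*(-6) = 6)
(3167*6 - 18307) + D(-90, S) = (3167*6 - 18307) + 6 = (19002 - 18307) + 6 = 695 + 6 = 701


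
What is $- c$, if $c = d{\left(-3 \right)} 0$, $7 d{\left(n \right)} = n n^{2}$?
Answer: $0$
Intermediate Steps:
$d{\left(n \right)} = \frac{n^{3}}{7}$ ($d{\left(n \right)} = \frac{n n^{2}}{7} = \frac{n^{3}}{7}$)
$c = 0$ ($c = \frac{\left(-3\right)^{3}}{7} \cdot 0 = \frac{1}{7} \left(-27\right) 0 = \left(- \frac{27}{7}\right) 0 = 0$)
$- c = \left(-1\right) 0 = 0$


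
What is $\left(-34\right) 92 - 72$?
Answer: $-3200$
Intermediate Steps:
$\left(-34\right) 92 - 72 = -3128 - 72 = -3200$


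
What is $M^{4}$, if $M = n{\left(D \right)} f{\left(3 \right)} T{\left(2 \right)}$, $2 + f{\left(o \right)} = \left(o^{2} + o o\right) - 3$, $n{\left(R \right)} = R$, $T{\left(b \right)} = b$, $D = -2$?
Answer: $7311616$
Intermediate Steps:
$f{\left(o \right)} = -5 + 2 o^{2}$ ($f{\left(o \right)} = -2 - \left(3 - o^{2} - o o\right) = -2 + \left(\left(o^{2} + o^{2}\right) - 3\right) = -2 + \left(2 o^{2} - 3\right) = -2 + \left(-3 + 2 o^{2}\right) = -5 + 2 o^{2}$)
$M = -52$ ($M = - 2 \left(-5 + 2 \cdot 3^{2}\right) 2 = - 2 \left(-5 + 2 \cdot 9\right) 2 = - 2 \left(-5 + 18\right) 2 = \left(-2\right) 13 \cdot 2 = \left(-26\right) 2 = -52$)
$M^{4} = \left(-52\right)^{4} = 7311616$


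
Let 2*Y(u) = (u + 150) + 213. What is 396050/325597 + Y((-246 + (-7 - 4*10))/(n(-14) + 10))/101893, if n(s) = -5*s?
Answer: 6466115560959/5308168819360 ≈ 1.2181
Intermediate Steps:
Y(u) = 363/2 + u/2 (Y(u) = ((u + 150) + 213)/2 = ((150 + u) + 213)/2 = (363 + u)/2 = 363/2 + u/2)
396050/325597 + Y((-246 + (-7 - 4*10))/(n(-14) + 10))/101893 = 396050/325597 + (363/2 + ((-246 + (-7 - 4*10))/(-5*(-14) + 10))/2)/101893 = 396050*(1/325597) + (363/2 + ((-246 + (-7 - 40))/(70 + 10))/2)*(1/101893) = 396050/325597 + (363/2 + ((-246 - 47)/80)/2)*(1/101893) = 396050/325597 + (363/2 + (-293*1/80)/2)*(1/101893) = 396050/325597 + (363/2 + (½)*(-293/80))*(1/101893) = 396050/325597 + (363/2 - 293/160)*(1/101893) = 396050/325597 + (28747/160)*(1/101893) = 396050/325597 + 28747/16302880 = 6466115560959/5308168819360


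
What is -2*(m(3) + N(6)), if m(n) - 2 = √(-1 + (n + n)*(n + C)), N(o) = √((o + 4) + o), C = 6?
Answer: -12 - 2*√53 ≈ -26.560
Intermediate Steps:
N(o) = √(4 + 2*o) (N(o) = √((4 + o) + o) = √(4 + 2*o))
m(n) = 2 + √(-1 + 2*n*(6 + n)) (m(n) = 2 + √(-1 + (n + n)*(n + 6)) = 2 + √(-1 + (2*n)*(6 + n)) = 2 + √(-1 + 2*n*(6 + n)))
-2*(m(3) + N(6)) = -2*((2 + √(-1 + 2*3² + 12*3)) + √(4 + 2*6)) = -2*((2 + √(-1 + 2*9 + 36)) + √(4 + 12)) = -2*((2 + √(-1 + 18 + 36)) + √16) = -2*((2 + √53) + 4) = -2*(6 + √53) = -12 - 2*√53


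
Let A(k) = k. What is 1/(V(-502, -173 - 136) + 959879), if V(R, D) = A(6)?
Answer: 1/959885 ≈ 1.0418e-6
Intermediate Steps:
V(R, D) = 6
1/(V(-502, -173 - 136) + 959879) = 1/(6 + 959879) = 1/959885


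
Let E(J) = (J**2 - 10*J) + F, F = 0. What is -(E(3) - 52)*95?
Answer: 6935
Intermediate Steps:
E(J) = J**2 - 10*J (E(J) = (J**2 - 10*J) + 0 = J**2 - 10*J)
-(E(3) - 52)*95 = -(3*(-10 + 3) - 52)*95 = -(3*(-7) - 52)*95 = -(-21 - 52)*95 = -(-73)*95 = -1*(-6935) = 6935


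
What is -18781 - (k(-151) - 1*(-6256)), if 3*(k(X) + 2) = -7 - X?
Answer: -25083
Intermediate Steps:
k(X) = -13/3 - X/3 (k(X) = -2 + (-7 - X)/3 = -2 + (-7/3 - X/3) = -13/3 - X/3)
-18781 - (k(-151) - 1*(-6256)) = -18781 - ((-13/3 - ⅓*(-151)) - 1*(-6256)) = -18781 - ((-13/3 + 151/3) + 6256) = -18781 - (46 + 6256) = -18781 - 1*6302 = -18781 - 6302 = -25083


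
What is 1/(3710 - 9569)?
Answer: -1/5859 ≈ -0.00017068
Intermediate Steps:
1/(3710 - 9569) = 1/(-5859) = -1/5859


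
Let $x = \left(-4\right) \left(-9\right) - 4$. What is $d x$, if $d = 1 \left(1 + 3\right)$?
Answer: $128$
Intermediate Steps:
$x = 32$ ($x = 36 - 4 = 32$)
$d = 4$ ($d = 1 \cdot 4 = 4$)
$d x = 4 \cdot 32 = 128$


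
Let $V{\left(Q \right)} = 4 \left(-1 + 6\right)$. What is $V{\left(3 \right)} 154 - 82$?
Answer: $2998$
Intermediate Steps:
$V{\left(Q \right)} = 20$ ($V{\left(Q \right)} = 4 \cdot 5 = 20$)
$V{\left(3 \right)} 154 - 82 = 20 \cdot 154 - 82 = 3080 - 82 = 2998$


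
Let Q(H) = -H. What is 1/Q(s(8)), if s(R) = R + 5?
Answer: -1/13 ≈ -0.076923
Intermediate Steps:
s(R) = 5 + R
1/Q(s(8)) = 1/(-(5 + 8)) = 1/(-1*13) = 1/(-13) = -1/13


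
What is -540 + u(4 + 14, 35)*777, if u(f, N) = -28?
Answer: -22296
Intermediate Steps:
-540 + u(4 + 14, 35)*777 = -540 - 28*777 = -540 - 21756 = -22296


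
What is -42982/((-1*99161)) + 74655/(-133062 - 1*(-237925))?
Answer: 11910085921/10398319943 ≈ 1.1454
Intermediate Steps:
-42982/((-1*99161)) + 74655/(-133062 - 1*(-237925)) = -42982/(-99161) + 74655/(-133062 + 237925) = -42982*(-1/99161) + 74655/104863 = 42982/99161 + 74655*(1/104863) = 42982/99161 + 74655/104863 = 11910085921/10398319943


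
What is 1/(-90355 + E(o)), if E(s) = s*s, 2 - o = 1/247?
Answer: -61009/5512225146 ≈ -1.1068e-5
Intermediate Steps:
o = 493/247 (o = 2 - 1/247 = 493/247 ≈ 1.9960)
E(s) = s**2
1/(-90355 + E(o)) = 1/(-90355 + (493/247)**2) = 1/(-90355 + 243049/61009) = 1/(-5512225146/61009) = -61009/5512225146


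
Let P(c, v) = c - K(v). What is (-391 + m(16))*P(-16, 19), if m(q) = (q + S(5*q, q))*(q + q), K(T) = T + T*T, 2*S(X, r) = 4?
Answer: -73260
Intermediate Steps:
S(X, r) = 2 (S(X, r) = (½)*4 = 2)
K(T) = T + T²
m(q) = 2*q*(2 + q) (m(q) = (q + 2)*(q + q) = (2 + q)*(2*q) = 2*q*(2 + q))
P(c, v) = c - v*(1 + v)
(-391 + m(16))*P(-16, 19) = (-391 + 2*16*(2 + 16))*(-16 - 1*19*(1 + 19)) = (-391 + 2*16*18)*(-16 - 1*19*20) = (-391 + 576)*(-16 - 380) = 185*(-396) = -73260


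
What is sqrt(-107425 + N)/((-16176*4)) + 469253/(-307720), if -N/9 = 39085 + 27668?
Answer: -469253/307720 - I*sqrt(708202)/64704 ≈ -1.5249 - 0.013006*I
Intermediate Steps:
N = -600777 (N = -9*(39085 + 27668) = -9*66753 = -600777)
sqrt(-107425 + N)/((-16176*4)) + 469253/(-307720) = sqrt(-107425 - 600777)/((-16176*4)) + 469253/(-307720) = sqrt(-708202)/(-64704) + 469253*(-1/307720) = (I*sqrt(708202))*(-1/64704) - 469253/307720 = -I*sqrt(708202)/64704 - 469253/307720 = -469253/307720 - I*sqrt(708202)/64704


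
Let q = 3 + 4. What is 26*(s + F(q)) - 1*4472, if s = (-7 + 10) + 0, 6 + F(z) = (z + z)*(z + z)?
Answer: 546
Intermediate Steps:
q = 7
F(z) = -6 + 4*z² (F(z) = -6 + (z + z)*(z + z) = -6 + (2*z)*(2*z) = -6 + 4*z²)
s = 3 (s = 3 + 0 = 3)
26*(s + F(q)) - 1*4472 = 26*(3 + (-6 + 4*7²)) - 1*4472 = 26*(3 + (-6 + 4*49)) - 4472 = 26*(3 + (-6 + 196)) - 4472 = 26*(3 + 190) - 4472 = 26*193 - 4472 = 5018 - 4472 = 546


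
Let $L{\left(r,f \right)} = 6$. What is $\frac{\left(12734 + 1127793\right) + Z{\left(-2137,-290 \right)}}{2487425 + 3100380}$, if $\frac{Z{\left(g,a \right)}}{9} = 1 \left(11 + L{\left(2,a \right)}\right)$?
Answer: $\frac{228136}{1117561} \approx 0.20414$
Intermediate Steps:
$Z{\left(g,a \right)} = 153$ ($Z{\left(g,a \right)} = 9 \cdot 1 \left(11 + 6\right) = 9 \cdot 1 \cdot 17 = 9 \cdot 17 = 153$)
$\frac{\left(12734 + 1127793\right) + Z{\left(-2137,-290 \right)}}{2487425 + 3100380} = \frac{\left(12734 + 1127793\right) + 153}{2487425 + 3100380} = \frac{1140527 + 153}{5587805} = 1140680 \cdot \frac{1}{5587805} = \frac{228136}{1117561}$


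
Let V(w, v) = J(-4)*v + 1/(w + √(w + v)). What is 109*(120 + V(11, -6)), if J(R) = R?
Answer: 1821935/116 - 109*√5/116 ≈ 15704.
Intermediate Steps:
V(w, v) = 1/(w + √(v + w)) - 4*v (V(w, v) = -4*v + 1/(w + √(w + v)) = -4*v + 1/(w + √(v + w)) = 1/(w + √(v + w)) - 4*v)
109*(120 + V(11, -6)) = 109*(120 + (1 - 4*(-6)*11 - 4*(-6)*√(-6 + 11))/(11 + √(-6 + 11))) = 109*(120 + (1 + 264 - 4*(-6)*√5)/(11 + √5)) = 109*(120 + (1 + 264 + 24*√5)/(11 + √5)) = 109*(120 + (265 + 24*√5)/(11 + √5)) = 13080 + 109*(265 + 24*√5)/(11 + √5)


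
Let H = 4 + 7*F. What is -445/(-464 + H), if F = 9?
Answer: 445/397 ≈ 1.1209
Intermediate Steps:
H = 67 (H = 4 + 7*9 = 4 + 63 = 67)
-445/(-464 + H) = -445/(-464 + 67) = -445/(-397) = -445*(-1/397) = 445/397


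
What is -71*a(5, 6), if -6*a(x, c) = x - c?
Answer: -71/6 ≈ -11.833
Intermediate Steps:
a(x, c) = -x/6 + c/6 (a(x, c) = -(x - c)/6 = -x/6 + c/6)
-71*a(5, 6) = -71*(-⅙*5 + (⅙)*6) = -71*(-⅚ + 1) = -71*⅙ = -71/6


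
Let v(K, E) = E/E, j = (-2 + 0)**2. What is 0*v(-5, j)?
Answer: 0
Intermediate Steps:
j = 4 (j = (-2)**2 = 4)
v(K, E) = 1
0*v(-5, j) = 0*1 = 0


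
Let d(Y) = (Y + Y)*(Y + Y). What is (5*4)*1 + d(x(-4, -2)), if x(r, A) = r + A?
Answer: 164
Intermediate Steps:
x(r, A) = A + r
d(Y) = 4*Y² (d(Y) = (2*Y)*(2*Y) = 4*Y²)
(5*4)*1 + d(x(-4, -2)) = (5*4)*1 + 4*(-2 - 4)² = 20*1 + 4*(-6)² = 20 + 4*36 = 20 + 144 = 164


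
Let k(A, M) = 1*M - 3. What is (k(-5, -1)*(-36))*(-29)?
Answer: -4176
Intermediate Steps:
k(A, M) = -3 + M (k(A, M) = M - 3 = -3 + M)
(k(-5, -1)*(-36))*(-29) = ((-3 - 1)*(-36))*(-29) = -4*(-36)*(-29) = 144*(-29) = -4176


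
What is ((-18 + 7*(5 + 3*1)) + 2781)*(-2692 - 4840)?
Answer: -21232708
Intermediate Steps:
((-18 + 7*(5 + 3*1)) + 2781)*(-2692 - 4840) = ((-18 + 7*(5 + 3)) + 2781)*(-7532) = ((-18 + 7*8) + 2781)*(-7532) = ((-18 + 56) + 2781)*(-7532) = (38 + 2781)*(-7532) = 2819*(-7532) = -21232708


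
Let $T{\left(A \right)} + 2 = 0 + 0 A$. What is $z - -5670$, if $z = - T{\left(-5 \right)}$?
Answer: $5672$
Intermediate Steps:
$T{\left(A \right)} = -2$ ($T{\left(A \right)} = -2 + \left(0 + 0 A\right) = -2 + \left(0 + 0\right) = -2 + 0 = -2$)
$z = 2$ ($z = \left(-1\right) \left(-2\right) = 2$)
$z - -5670 = 2 - -5670 = 2 + 5670 = 5672$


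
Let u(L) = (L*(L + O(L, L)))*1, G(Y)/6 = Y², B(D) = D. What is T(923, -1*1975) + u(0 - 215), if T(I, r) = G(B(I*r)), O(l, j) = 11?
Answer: 19938333377610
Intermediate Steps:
G(Y) = 6*Y²
T(I, r) = 6*I²*r² (T(I, r) = 6*(I*r)² = 6*(I²*r²) = 6*I²*r²)
u(L) = L*(11 + L) (u(L) = (L*(L + 11))*1 = (L*(11 + L))*1 = L*(11 + L))
T(923, -1*1975) + u(0 - 215) = 6*923²*(-1*1975)² + (0 - 215)*(11 + (0 - 215)) = 6*851929*(-1975)² - 215*(11 - 215) = 6*851929*3900625 - 215*(-204) = 19938333333750 + 43860 = 19938333377610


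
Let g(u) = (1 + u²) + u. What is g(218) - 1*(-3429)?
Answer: 51172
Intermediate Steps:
g(u) = 1 + u + u²
g(218) - 1*(-3429) = (1 + 218 + 218²) - 1*(-3429) = (1 + 218 + 47524) + 3429 = 47743 + 3429 = 51172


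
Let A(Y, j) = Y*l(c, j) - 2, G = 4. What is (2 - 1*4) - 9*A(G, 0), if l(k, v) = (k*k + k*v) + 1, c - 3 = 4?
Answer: -1784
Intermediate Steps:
c = 7 (c = 3 + 4 = 7)
l(k, v) = 1 + k² + k*v (l(k, v) = (k² + k*v) + 1 = 1 + k² + k*v)
A(Y, j) = -2 + Y*(50 + 7*j) (A(Y, j) = Y*(1 + 7² + 7*j) - 2 = Y*(1 + 49 + 7*j) - 2 = Y*(50 + 7*j) - 2 = -2 + Y*(50 + 7*j))
(2 - 1*4) - 9*A(G, 0) = (2 - 1*4) - 9*(-2 + 4*(50 + 7*0)) = (2 - 4) - 9*(-2 + 4*(50 + 0)) = -2 - 9*(-2 + 4*50) = -2 - 9*(-2 + 200) = -2 - 9*198 = -2 - 1782 = -1784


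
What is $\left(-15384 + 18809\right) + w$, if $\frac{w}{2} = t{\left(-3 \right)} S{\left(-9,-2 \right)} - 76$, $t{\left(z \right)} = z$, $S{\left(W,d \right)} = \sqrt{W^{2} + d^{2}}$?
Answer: $3273 - 6 \sqrt{85} \approx 3217.7$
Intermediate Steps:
$w = -152 - 6 \sqrt{85}$ ($w = 2 \left(- 3 \sqrt{\left(-9\right)^{2} + \left(-2\right)^{2}} - 76\right) = 2 \left(- 3 \sqrt{81 + 4} - 76\right) = 2 \left(- 3 \sqrt{85} - 76\right) = 2 \left(-76 - 3 \sqrt{85}\right) = -152 - 6 \sqrt{85} \approx -207.32$)
$\left(-15384 + 18809\right) + w = \left(-15384 + 18809\right) - \left(152 + 6 \sqrt{85}\right) = 3425 - \left(152 + 6 \sqrt{85}\right) = 3273 - 6 \sqrt{85}$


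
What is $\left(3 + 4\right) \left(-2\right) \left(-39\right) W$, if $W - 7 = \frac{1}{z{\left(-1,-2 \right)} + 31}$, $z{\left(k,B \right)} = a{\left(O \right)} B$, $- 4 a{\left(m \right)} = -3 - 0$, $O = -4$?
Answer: $\frac{226590}{59} \approx 3840.5$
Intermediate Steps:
$a{\left(m \right)} = \frac{3}{4}$ ($a{\left(m \right)} = - \frac{-3 - 0}{4} = - \frac{-3 + 0}{4} = \left(- \frac{1}{4}\right) \left(-3\right) = \frac{3}{4}$)
$z{\left(k,B \right)} = \frac{3 B}{4}$
$W = \frac{415}{59}$ ($W = 7 + \frac{1}{\frac{3}{4} \left(-2\right) + 31} = 7 + \frac{1}{- \frac{3}{2} + 31} = 7 + \frac{1}{\frac{59}{2}} = 7 + \frac{2}{59} = \frac{415}{59} \approx 7.0339$)
$\left(3 + 4\right) \left(-2\right) \left(-39\right) W = \left(3 + 4\right) \left(-2\right) \left(-39\right) \frac{415}{59} = 7 \left(-2\right) \left(-39\right) \frac{415}{59} = \left(-14\right) \left(-39\right) \frac{415}{59} = 546 \cdot \frac{415}{59} = \frac{226590}{59}$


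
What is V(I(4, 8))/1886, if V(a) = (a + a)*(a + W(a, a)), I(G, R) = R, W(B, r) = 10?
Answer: 144/943 ≈ 0.15270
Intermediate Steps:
V(a) = 2*a*(10 + a) (V(a) = (a + a)*(a + 10) = (2*a)*(10 + a) = 2*a*(10 + a))
V(I(4, 8))/1886 = (2*8*(10 + 8))/1886 = (2*8*18)*(1/1886) = 288*(1/1886) = 144/943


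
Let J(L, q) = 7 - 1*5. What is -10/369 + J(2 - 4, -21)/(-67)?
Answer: -1408/24723 ≈ -0.056951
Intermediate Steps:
J(L, q) = 2 (J(L, q) = 7 - 5 = 2)
-10/369 + J(2 - 4, -21)/(-67) = -10/369 + 2/(-67) = -10*1/369 + 2*(-1/67) = -10/369 - 2/67 = -1408/24723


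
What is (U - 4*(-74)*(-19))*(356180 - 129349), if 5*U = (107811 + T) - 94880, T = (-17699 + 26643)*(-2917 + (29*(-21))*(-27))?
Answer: 5487557023201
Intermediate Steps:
T = 120976544 (T = 8944*(-2917 - 609*(-27)) = 8944*(-2917 + 16443) = 8944*13526 = 120976544)
U = 24197895 (U = ((107811 + 120976544) - 94880)/5 = (121084355 - 94880)/5 = (⅕)*120989475 = 24197895)
(U - 4*(-74)*(-19))*(356180 - 129349) = (24197895 - 4*(-74)*(-19))*(356180 - 129349) = (24197895 + 296*(-19))*226831 = (24197895 - 5624)*226831 = 24192271*226831 = 5487557023201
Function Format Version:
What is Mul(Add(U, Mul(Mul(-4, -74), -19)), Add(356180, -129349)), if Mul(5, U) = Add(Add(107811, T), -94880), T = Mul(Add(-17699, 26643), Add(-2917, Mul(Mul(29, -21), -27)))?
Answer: 5487557023201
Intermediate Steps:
T = 120976544 (T = Mul(8944, Add(-2917, Mul(-609, -27))) = Mul(8944, Add(-2917, 16443)) = Mul(8944, 13526) = 120976544)
U = 24197895 (U = Mul(Rational(1, 5), Add(Add(107811, 120976544), -94880)) = Mul(Rational(1, 5), Add(121084355, -94880)) = Mul(Rational(1, 5), 120989475) = 24197895)
Mul(Add(U, Mul(Mul(-4, -74), -19)), Add(356180, -129349)) = Mul(Add(24197895, Mul(Mul(-4, -74), -19)), Add(356180, -129349)) = Mul(Add(24197895, Mul(296, -19)), 226831) = Mul(Add(24197895, -5624), 226831) = Mul(24192271, 226831) = 5487557023201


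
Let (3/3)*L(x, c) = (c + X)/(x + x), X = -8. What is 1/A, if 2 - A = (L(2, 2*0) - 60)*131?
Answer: 1/8124 ≈ 0.00012309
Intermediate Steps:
L(x, c) = (-8 + c)/(2*x) (L(x, c) = (c - 8)/(x + x) = (-8 + c)/((2*x)) = (-8 + c)*(1/(2*x)) = (-8 + c)/(2*x))
A = 8124 (A = 2 - ((½)*(-8 + 2*0)/2 - 60)*131 = 2 - ((½)*(½)*(-8 + 0) - 60)*131 = 2 - ((½)*(½)*(-8) - 60)*131 = 2 - (-2 - 60)*131 = 2 - (-62)*131 = 2 - 1*(-8122) = 2 + 8122 = 8124)
1/A = 1/8124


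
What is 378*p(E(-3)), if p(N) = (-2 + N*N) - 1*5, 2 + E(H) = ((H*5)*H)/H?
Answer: 106596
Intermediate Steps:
E(H) = -2 + 5*H (E(H) = -2 + ((H*5)*H)/H = -2 + ((5*H)*H)/H = -2 + (5*H²)/H = -2 + 5*H)
p(N) = -7 + N² (p(N) = (-2 + N²) - 5 = -7 + N²)
378*p(E(-3)) = 378*(-7 + (-2 + 5*(-3))²) = 378*(-7 + (-2 - 15)²) = 378*(-7 + (-17)²) = 378*(-7 + 289) = 378*282 = 106596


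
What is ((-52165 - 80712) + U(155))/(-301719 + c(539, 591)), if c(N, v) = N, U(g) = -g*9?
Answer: 33568/75295 ≈ 0.44582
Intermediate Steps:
U(g) = -9*g
((-52165 - 80712) + U(155))/(-301719 + c(539, 591)) = ((-52165 - 80712) - 9*155)/(-301719 + 539) = (-132877 - 1395)/(-301180) = -134272*(-1/301180) = 33568/75295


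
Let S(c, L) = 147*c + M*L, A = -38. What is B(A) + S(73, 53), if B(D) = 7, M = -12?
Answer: 10102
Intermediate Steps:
S(c, L) = -12*L + 147*c (S(c, L) = 147*c - 12*L = -12*L + 147*c)
B(A) + S(73, 53) = 7 + (-12*53 + 147*73) = 7 + (-636 + 10731) = 7 + 10095 = 10102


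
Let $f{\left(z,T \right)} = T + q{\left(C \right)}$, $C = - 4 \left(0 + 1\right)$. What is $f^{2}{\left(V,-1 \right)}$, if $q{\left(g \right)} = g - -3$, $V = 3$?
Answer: $4$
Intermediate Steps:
$C = -4$ ($C = \left(-4\right) 1 = -4$)
$q{\left(g \right)} = 3 + g$ ($q{\left(g \right)} = g + 3 = 3 + g$)
$f{\left(z,T \right)} = -1 + T$ ($f{\left(z,T \right)} = T + \left(3 - 4\right) = T - 1 = -1 + T$)
$f^{2}{\left(V,-1 \right)} = \left(-1 - 1\right)^{2} = \left(-2\right)^{2} = 4$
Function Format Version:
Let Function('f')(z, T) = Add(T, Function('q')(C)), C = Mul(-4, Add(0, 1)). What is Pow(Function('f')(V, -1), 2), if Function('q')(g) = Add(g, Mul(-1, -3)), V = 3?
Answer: 4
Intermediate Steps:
C = -4 (C = Mul(-4, 1) = -4)
Function('q')(g) = Add(3, g) (Function('q')(g) = Add(g, 3) = Add(3, g))
Function('f')(z, T) = Add(-1, T) (Function('f')(z, T) = Add(T, Add(3, -4)) = Add(T, -1) = Add(-1, T))
Pow(Function('f')(V, -1), 2) = Pow(Add(-1, -1), 2) = Pow(-2, 2) = 4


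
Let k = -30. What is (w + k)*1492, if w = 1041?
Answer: 1508412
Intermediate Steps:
(w + k)*1492 = (1041 - 30)*1492 = 1011*1492 = 1508412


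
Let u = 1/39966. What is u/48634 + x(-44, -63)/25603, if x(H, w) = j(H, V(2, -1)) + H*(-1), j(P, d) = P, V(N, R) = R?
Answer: 1/1943706444 ≈ 5.1448e-10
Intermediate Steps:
u = 1/39966 ≈ 2.5021e-5
x(H, w) = 0 (x(H, w) = H + H*(-1) = H - H = 0)
u/48634 + x(-44, -63)/25603 = (1/39966)/48634 + 0/25603 = (1/39966)*(1/48634) + 0*(1/25603) = 1/1943706444 + 0 = 1/1943706444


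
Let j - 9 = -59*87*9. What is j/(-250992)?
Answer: 1283/6972 ≈ 0.18402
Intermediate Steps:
j = -46188 (j = 9 - 59*87*9 = 9 - 5133*9 = 9 - 46197 = -46188)
j/(-250992) = -46188/(-250992) = -46188*(-1/250992) = 1283/6972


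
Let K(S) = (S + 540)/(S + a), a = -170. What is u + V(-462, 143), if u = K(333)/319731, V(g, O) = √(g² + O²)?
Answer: 291/17372051 + 11*√1933 ≈ 483.63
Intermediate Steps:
V(g, O) = √(O² + g²)
K(S) = (540 + S)/(-170 + S) (K(S) = (S + 540)/(S - 170) = (540 + S)/(-170 + S))
u = 291/17372051 (u = ((540 + 333)/(-170 + 333))/319731 = (873/163)*(1/319731) = 291/17372051 ≈ 1.6751e-5)
u + V(-462, 143) = 291/17372051 + √(143² + (-462)²) = 291/17372051 + √(20449 + 213444) = 291/17372051 + √233893 = 291/17372051 + 11*√1933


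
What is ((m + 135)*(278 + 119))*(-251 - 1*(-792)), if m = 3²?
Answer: 30927888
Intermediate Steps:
m = 9
((m + 135)*(278 + 119))*(-251 - 1*(-792)) = ((9 + 135)*(278 + 119))*(-251 - 1*(-792)) = (144*397)*(-251 + 792) = 57168*541 = 30927888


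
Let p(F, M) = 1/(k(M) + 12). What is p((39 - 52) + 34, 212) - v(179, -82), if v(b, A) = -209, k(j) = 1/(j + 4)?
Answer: 542153/2593 ≈ 209.08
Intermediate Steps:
k(j) = 1/(4 + j)
p(F, M) = 1/(12 + 1/(4 + M)) (p(F, M) = 1/(1/(4 + M) + 12) = 1/(12 + 1/(4 + M)))
p((39 - 52) + 34, 212) - v(179, -82) = (4 + 212)/(49 + 12*212) - 1*(-209) = 216/(49 + 2544) + 209 = 216/2593 + 209 = 542153/2593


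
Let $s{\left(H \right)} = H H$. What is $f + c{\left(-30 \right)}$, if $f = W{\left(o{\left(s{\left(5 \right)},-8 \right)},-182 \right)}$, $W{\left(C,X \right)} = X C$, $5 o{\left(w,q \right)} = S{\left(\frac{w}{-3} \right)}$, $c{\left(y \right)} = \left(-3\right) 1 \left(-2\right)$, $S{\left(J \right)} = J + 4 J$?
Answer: $\frac{4568}{3} \approx 1522.7$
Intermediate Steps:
$S{\left(J \right)} = 5 J$
$s{\left(H \right)} = H^{2}$
$c{\left(y \right)} = 6$ ($c{\left(y \right)} = \left(-3\right) \left(-2\right) = 6$)
$o{\left(w,q \right)} = - \frac{w}{3}$ ($o{\left(w,q \right)} = \frac{5 \frac{w}{-3}}{5} = \frac{5 w \left(- \frac{1}{3}\right)}{5} = \frac{5 \left(- \frac{w}{3}\right)}{5} = \frac{\left(- \frac{5}{3}\right) w}{5} = - \frac{w}{3}$)
$W{\left(C,X \right)} = C X$
$f = \frac{4550}{3}$ ($f = - \frac{5^{2}}{3} \left(-182\right) = \left(- \frac{1}{3}\right) 25 \left(-182\right) = \left(- \frac{25}{3}\right) \left(-182\right) = \frac{4550}{3} \approx 1516.7$)
$f + c{\left(-30 \right)} = \frac{4550}{3} + 6 = \frac{4568}{3}$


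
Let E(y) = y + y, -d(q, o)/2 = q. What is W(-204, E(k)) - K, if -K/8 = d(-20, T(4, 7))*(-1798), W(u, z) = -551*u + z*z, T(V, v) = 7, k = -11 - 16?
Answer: -460040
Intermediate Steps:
k = -27
d(q, o) = -2*q
E(y) = 2*y
W(u, z) = z² - 551*u (W(u, z) = -551*u + z² = z² - 551*u)
K = 575360 (K = -8*(-2*(-20))*(-1798) = -320*(-1798) = -8*(-71920) = 575360)
W(-204, E(k)) - K = ((2*(-27))² - 551*(-204)) - 1*575360 = ((-54)² + 112404) - 575360 = (2916 + 112404) - 575360 = 115320 - 575360 = -460040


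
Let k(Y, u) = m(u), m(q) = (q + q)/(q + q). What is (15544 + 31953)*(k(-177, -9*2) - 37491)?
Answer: -1780662530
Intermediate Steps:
m(q) = 1 (m(q) = (2*q)/((2*q)) = (2*q)*(1/(2*q)) = 1)
k(Y, u) = 1
(15544 + 31953)*(k(-177, -9*2) - 37491) = (15544 + 31953)*(1 - 37491) = 47497*(-37490) = -1780662530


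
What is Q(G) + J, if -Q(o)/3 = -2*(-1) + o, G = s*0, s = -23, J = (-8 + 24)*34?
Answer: 538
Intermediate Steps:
J = 544 (J = 16*34 = 544)
G = 0 (G = -23*0 = 0)
Q(o) = -6 - 3*o (Q(o) = -3*(-2*(-1) + o) = -3*(2 + o) = -6 - 3*o)
Q(G) + J = (-6 - 3*0) + 544 = (-6 + 0) + 544 = -6 + 544 = 538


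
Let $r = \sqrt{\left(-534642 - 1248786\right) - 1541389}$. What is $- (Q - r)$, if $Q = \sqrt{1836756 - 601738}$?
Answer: $- \sqrt{1235018} + i \sqrt{3324817} \approx -1111.3 + 1823.4 i$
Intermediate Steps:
$r = i \sqrt{3324817}$ ($r = \sqrt{-1783428 - 1541389} = \sqrt{-3324817} = i \sqrt{3324817} \approx 1823.4 i$)
$Q = \sqrt{1235018} \approx 1111.3$
$- (Q - r) = - (\sqrt{1235018} - i \sqrt{3324817}) = - \sqrt{1235018} + i \sqrt{3324817}$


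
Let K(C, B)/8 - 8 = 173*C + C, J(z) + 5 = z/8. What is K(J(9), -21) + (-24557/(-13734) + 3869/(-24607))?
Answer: -1800735890287/337952538 ≈ -5328.4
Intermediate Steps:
J(z) = -5 + z/8
K(C, B) = 64 + 1392*C (K(C, B) = 64 + 8*(173*C + C) = 64 + 8*(174*C) = 64 + 1392*C)
K(J(9), -21) + (-24557/(-13734) + 3869/(-24607)) = (64 + 1392*(-5 + (⅛)*9)) + (-24557/(-13734) + 3869/(-24607)) = (64 + 1392*(-5 + 9/8)) + (-24557*(-1/13734) + 3869*(-1/24607)) = (64 + 1392*(-31/8)) + (24557/13734 - 3869/24607) = (64 - 5394) + 551137253/337952538 = -5330 + 551137253/337952538 = -1800735890287/337952538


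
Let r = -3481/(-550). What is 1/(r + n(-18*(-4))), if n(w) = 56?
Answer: 550/34281 ≈ 0.016044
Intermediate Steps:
r = 3481/550 (r = -3481*(-1/550) = 3481/550 ≈ 6.3291)
1/(r + n(-18*(-4))) = 1/(3481/550 + 56) = 1/(34281/550) = 550/34281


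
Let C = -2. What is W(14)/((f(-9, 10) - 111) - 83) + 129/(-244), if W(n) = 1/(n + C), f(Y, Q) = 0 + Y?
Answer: -39311/74298 ≈ -0.52910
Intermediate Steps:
f(Y, Q) = Y
W(n) = 1/(-2 + n) (W(n) = 1/(n - 2) = 1/(-2 + n))
W(14)/((f(-9, 10) - 111) - 83) + 129/(-244) = 1/((-2 + 14)*((-9 - 111) - 83)) + 129/(-244) = 1/(12*(-120 - 83)) + 129*(-1/244) = (1/12)/(-203) - 129/244 = (1/12)*(-1/203) - 129/244 = -1/2436 - 129/244 = -39311/74298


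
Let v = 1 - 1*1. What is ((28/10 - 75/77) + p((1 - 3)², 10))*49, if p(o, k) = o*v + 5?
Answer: 18396/55 ≈ 334.47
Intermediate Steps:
v = 0 (v = 1 - 1 = 0)
p(o, k) = 5 (p(o, k) = o*0 + 5 = 0 + 5 = 5)
((28/10 - 75/77) + p((1 - 3)², 10))*49 = ((28/10 - 75/77) + 5)*49 = ((28*(⅒) - 75*1/77) + 5)*49 = ((14/5 - 75/77) + 5)*49 = (703/385 + 5)*49 = (2628/385)*49 = 18396/55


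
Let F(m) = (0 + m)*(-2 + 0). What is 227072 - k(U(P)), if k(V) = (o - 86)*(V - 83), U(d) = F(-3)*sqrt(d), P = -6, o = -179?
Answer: 205077 + 1590*I*sqrt(6) ≈ 2.0508e+5 + 3894.7*I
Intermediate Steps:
F(m) = -2*m (F(m) = m*(-2) = -2*m)
U(d) = 6*sqrt(d) (U(d) = (-2*(-3))*sqrt(d) = 6*sqrt(d))
k(V) = 21995 - 265*V (k(V) = (-179 - 86)*(V - 83) = -265*(-83 + V) = 21995 - 265*V)
227072 - k(U(P)) = 227072 - (21995 - 1590*sqrt(-6)) = 227072 - (21995 - 1590*I*sqrt(6)) = 227072 + (-21995 + 1590*I*sqrt(6)) = 205077 + 1590*I*sqrt(6)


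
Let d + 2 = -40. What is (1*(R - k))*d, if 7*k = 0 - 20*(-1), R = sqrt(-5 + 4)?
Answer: 120 - 42*I ≈ 120.0 - 42.0*I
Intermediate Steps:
R = I (R = sqrt(-1) = I ≈ 1.0*I)
d = -42 (d = -2 - 40 = -42)
k = 20/7 (k = (0 - 20*(-1))/7 = (0 - 4*(-5))/7 = (0 + 20)/7 = (1/7)*20 = 20/7 ≈ 2.8571)
(1*(R - k))*d = (1*(I - 1*20/7))*(-42) = (1*(I - 20/7))*(-42) = (1*(-20/7 + I))*(-42) = (-20/7 + I)*(-42) = 120 - 42*I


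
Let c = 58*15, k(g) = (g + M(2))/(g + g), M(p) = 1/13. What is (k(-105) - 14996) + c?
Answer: -19281308/1365 ≈ -14126.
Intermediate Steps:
M(p) = 1/13
k(g) = (1/13 + g)/(2*g) (k(g) = (g + 1/13)/(g + g) = (1/13 + g)/((2*g)) = (1/13 + g)*(1/(2*g)) = (1/13 + g)/(2*g))
c = 870
(k(-105) - 14996) + c = ((1/26)*(1 + 13*(-105))/(-105) - 14996) + 870 = ((1/26)*(-1/105)*(1 - 1365) - 14996) + 870 = ((1/26)*(-1/105)*(-1364) - 14996) + 870 = (682/1365 - 14996) + 870 = -20468858/1365 + 870 = -19281308/1365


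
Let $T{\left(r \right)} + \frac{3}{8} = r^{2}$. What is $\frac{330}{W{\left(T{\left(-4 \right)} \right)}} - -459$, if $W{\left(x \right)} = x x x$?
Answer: $\frac{179330667}{390625} \approx 459.09$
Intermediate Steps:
$T{\left(r \right)} = - \frac{3}{8} + r^{2}$
$W{\left(x \right)} = x^{3}$ ($W{\left(x \right)} = x^{2} x = x^{3}$)
$\frac{330}{W{\left(T{\left(-4 \right)} \right)}} - -459 = \frac{330}{\left(- \frac{3}{8} + \left(-4\right)^{2}\right)^{3}} - -459 = \frac{330}{\left(- \frac{3}{8} + 16\right)^{3}} + 459 = \frac{330}{\left(\frac{125}{8}\right)^{3}} + 459 = \frac{330}{\frac{1953125}{512}} + 459 = 330 \cdot \frac{512}{1953125} + 459 = \frac{33792}{390625} + 459 = \frac{179330667}{390625}$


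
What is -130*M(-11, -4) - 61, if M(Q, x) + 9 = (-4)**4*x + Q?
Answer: 135659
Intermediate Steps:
M(Q, x) = -9 + Q + 256*x (M(Q, x) = -9 + ((-4)**4*x + Q) = -9 + (256*x + Q) = -9 + (Q + 256*x) = -9 + Q + 256*x)
-130*M(-11, -4) - 61 = -130*(-9 - 11 + 256*(-4)) - 61 = -130*(-9 - 11 - 1024) - 61 = -130*(-1044) - 61 = 135720 - 61 = 135659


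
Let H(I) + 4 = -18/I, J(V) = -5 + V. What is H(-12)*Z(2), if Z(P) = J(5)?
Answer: 0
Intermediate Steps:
Z(P) = 0 (Z(P) = -5 + 5 = 0)
H(I) = -4 - 18/I
H(-12)*Z(2) = (-4 - 18/(-12))*0 = (-4 - 18*(-1/12))*0 = (-4 + 3/2)*0 = -5/2*0 = 0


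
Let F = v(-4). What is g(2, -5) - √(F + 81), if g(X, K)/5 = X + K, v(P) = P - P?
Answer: -24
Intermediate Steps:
v(P) = 0
F = 0
g(X, K) = 5*K + 5*X (g(X, K) = 5*(X + K) = 5*(K + X) = 5*K + 5*X)
g(2, -5) - √(F + 81) = (5*(-5) + 5*2) - √(0 + 81) = (-25 + 10) - √81 = -15 - 1*9 = -15 - 9 = -24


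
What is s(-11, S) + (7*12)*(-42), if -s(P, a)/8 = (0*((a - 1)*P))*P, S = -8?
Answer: -3528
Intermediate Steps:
s(P, a) = 0 (s(P, a) = -8*0*((a - 1)*P)*P = -8*0*((-1 + a)*P)*P = -8*0*(P*(-1 + a))*P = -0*P = -8*0 = 0)
s(-11, S) + (7*12)*(-42) = 0 + (7*12)*(-42) = 0 + 84*(-42) = 0 - 3528 = -3528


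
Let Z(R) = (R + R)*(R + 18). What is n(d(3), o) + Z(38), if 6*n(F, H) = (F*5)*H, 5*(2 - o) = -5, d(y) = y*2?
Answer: 4271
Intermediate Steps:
d(y) = 2*y
o = 3 (o = 2 - ⅕*(-5) = 2 + 1 = 3)
n(F, H) = 5*F*H/6 (n(F, H) = ((F*5)*H)/6 = ((5*F)*H)/6 = (5*F*H)/6 = 5*F*H/6)
Z(R) = 2*R*(18 + R) (Z(R) = (2*R)*(18 + R) = 2*R*(18 + R))
n(d(3), o) + Z(38) = (⅚)*(2*3)*3 + 2*38*(18 + 38) = (⅚)*6*3 + 2*38*56 = 15 + 4256 = 4271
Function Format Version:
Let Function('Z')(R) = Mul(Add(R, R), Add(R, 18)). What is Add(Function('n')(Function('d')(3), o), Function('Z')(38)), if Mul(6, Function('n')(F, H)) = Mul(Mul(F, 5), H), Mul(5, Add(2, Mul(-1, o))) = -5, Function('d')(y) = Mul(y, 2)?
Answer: 4271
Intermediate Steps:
Function('d')(y) = Mul(2, y)
o = 3 (o = Add(2, Mul(Rational(-1, 5), -5)) = Add(2, 1) = 3)
Function('n')(F, H) = Mul(Rational(5, 6), F, H) (Function('n')(F, H) = Mul(Rational(1, 6), Mul(Mul(F, 5), H)) = Mul(Rational(1, 6), Mul(Mul(5, F), H)) = Mul(Rational(1, 6), Mul(5, F, H)) = Mul(Rational(5, 6), F, H))
Function('Z')(R) = Mul(2, R, Add(18, R)) (Function('Z')(R) = Mul(Mul(2, R), Add(18, R)) = Mul(2, R, Add(18, R)))
Add(Function('n')(Function('d')(3), o), Function('Z')(38)) = Add(Mul(Rational(5, 6), Mul(2, 3), 3), Mul(2, 38, Add(18, 38))) = Add(Mul(Rational(5, 6), 6, 3), Mul(2, 38, 56)) = Add(15, 4256) = 4271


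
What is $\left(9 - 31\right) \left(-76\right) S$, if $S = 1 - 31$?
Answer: $-50160$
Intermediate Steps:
$S = -30$
$\left(9 - 31\right) \left(-76\right) S = \left(9 - 31\right) \left(-76\right) \left(-30\right) = \left(-22\right) \left(-76\right) \left(-30\right) = 1672 \left(-30\right) = -50160$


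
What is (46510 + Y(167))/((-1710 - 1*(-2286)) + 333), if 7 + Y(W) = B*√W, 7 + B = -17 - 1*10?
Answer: 5167/101 - 34*√167/909 ≈ 50.675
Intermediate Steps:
B = -34 (B = -7 + (-17 - 1*10) = -7 + (-17 - 10) = -7 - 27 = -34)
Y(W) = -7 - 34*√W
(46510 + Y(167))/((-1710 - 1*(-2286)) + 333) = (46510 + (-7 - 34*√167))/((-1710 - 1*(-2286)) + 333) = (46503 - 34*√167)/((-1710 + 2286) + 333) = (46503 - 34*√167)/(576 + 333) = (46503 - 34*√167)/909 = (46503 - 34*√167)*(1/909) = 5167/101 - 34*√167/909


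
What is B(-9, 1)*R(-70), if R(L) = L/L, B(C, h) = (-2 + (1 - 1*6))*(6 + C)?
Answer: 21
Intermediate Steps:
B(C, h) = -42 - 7*C (B(C, h) = (-2 + (1 - 6))*(6 + C) = (-2 - 5)*(6 + C) = -7*(6 + C) = -42 - 7*C)
R(L) = 1
B(-9, 1)*R(-70) = (-42 - 7*(-9))*1 = (-42 + 63)*1 = 21*1 = 21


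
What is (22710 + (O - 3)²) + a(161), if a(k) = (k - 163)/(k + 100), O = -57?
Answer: 6866908/261 ≈ 26310.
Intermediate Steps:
a(k) = (-163 + k)/(100 + k)
(22710 + (O - 3)²) + a(161) = (22710 + (-57 - 3)²) + (-163 + 161)/(100 + 161) = (22710 + (-60)²) - 2/261 = (22710 + 3600) + (1/261)*(-2) = 26310 - 2/261 = 6866908/261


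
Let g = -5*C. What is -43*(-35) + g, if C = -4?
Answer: 1525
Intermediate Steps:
g = 20 (g = -5*(-4) = 20)
-43*(-35) + g = -43*(-35) + 20 = 1505 + 20 = 1525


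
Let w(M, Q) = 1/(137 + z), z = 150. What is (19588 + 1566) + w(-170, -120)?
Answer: 6071199/287 ≈ 21154.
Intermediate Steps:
w(M, Q) = 1/287 (w(M, Q) = 1/(137 + 150) = 1/287)
(19588 + 1566) + w(-170, -120) = (19588 + 1566) + 1/287 = 21154 + 1/287 = 6071199/287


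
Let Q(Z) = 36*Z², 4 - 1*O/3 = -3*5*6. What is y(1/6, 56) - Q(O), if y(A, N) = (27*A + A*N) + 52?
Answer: -17176789/6 ≈ -2.8628e+6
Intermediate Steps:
y(A, N) = 52 + 27*A + A*N
O = 282 (O = 12 - 3*(-3*5)*6 = 12 - (-45)*6 = 12 - 3*(-90) = 12 + 270 = 282)
y(1/6, 56) - Q(O) = (52 + 27/6 + 56/6) - 36*282² = (52 + 27*(⅙) + (⅙)*56) - 36*79524 = (52 + 9/2 + 28/3) - 1*2862864 = 395/6 - 2862864 = -17176789/6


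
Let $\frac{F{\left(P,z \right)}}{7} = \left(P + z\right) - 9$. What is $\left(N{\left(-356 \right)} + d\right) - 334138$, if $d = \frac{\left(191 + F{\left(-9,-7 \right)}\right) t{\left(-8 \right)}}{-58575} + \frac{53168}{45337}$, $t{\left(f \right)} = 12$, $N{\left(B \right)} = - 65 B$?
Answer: $- \frac{275295926061518}{885204925} \approx -3.11 \cdot 10^{5}$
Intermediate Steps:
$F{\left(P,z \right)} = -63 + 7 P + 7 z$ ($F{\left(P,z \right)} = 7 \left(\left(P + z\right) - 9\right) = 7 \left(-9 + P + z\right) = -63 + 7 P + 7 z$)
$d = \frac{1035203632}{885204925}$ ($d = \frac{\left(191 + \left(-63 + 7 \left(-9\right) + 7 \left(-7\right)\right)\right) 12}{-58575} + \frac{53168}{45337} = \left(191 - 175\right) 12 \left(- \frac{1}{58575}\right) + 53168 \cdot \frac{1}{45337} = \left(191 - 175\right) 12 \left(- \frac{1}{58575}\right) + \frac{53168}{45337} = 16 \cdot 12 \left(- \frac{1}{58575}\right) + \frac{53168}{45337} = 192 \left(- \frac{1}{58575}\right) + \frac{53168}{45337} = - \frac{64}{19525} + \frac{53168}{45337} = \frac{1035203632}{885204925} \approx 1.1695$)
$\left(N{\left(-356 \right)} + d\right) - 334138 = \left(\left(-65\right) \left(-356\right) + \frac{1035203632}{885204925}\right) - 334138 = \left(23140 + \frac{1035203632}{885204925}\right) - 334138 = \frac{20484677168132}{885204925} - 334138 = - \frac{275295926061518}{885204925}$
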